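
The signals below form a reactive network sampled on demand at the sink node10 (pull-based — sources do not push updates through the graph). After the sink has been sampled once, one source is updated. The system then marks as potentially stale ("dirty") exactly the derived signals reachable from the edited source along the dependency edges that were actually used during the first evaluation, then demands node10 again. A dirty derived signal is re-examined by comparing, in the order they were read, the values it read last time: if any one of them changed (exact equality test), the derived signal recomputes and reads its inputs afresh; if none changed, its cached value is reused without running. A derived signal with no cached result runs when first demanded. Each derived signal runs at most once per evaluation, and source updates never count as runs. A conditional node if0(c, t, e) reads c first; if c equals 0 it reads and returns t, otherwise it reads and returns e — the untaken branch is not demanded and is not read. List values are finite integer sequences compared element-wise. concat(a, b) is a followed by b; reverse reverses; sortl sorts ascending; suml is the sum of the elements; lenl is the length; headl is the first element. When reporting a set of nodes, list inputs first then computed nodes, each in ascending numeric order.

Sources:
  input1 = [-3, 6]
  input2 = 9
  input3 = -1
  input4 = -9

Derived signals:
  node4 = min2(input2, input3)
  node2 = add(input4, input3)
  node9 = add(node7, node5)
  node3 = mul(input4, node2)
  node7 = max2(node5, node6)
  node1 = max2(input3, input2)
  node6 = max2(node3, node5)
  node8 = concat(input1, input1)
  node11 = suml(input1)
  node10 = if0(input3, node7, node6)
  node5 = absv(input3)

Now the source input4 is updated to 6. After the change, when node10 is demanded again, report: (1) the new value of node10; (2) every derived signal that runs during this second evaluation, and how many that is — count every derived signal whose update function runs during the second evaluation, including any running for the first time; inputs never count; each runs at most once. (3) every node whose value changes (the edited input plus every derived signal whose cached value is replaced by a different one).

Initial pass — values computed on the first demand:
  node2 = add(-9, -1) = -10
  node3 = mul(-9, -10) = 90
  node5 = absv(-1) = 1
  node6 = max2(90, 1) = 90
  node10 = if0(input3=-1 -> else branch node6) = 90

Second demand — change propagation:
  node2: re-runs because input4 -9->6; new result 5.
  node3: re-runs because input4 -9->6; node2 -10->5; new result 30.
  node6: re-runs because node3 90->30; new result 30.
  node10: re-runs because node6 90->30; new result 30.

node10 now evaluates to 30.
Run set: node2, node3, node6, node10 (4 run).
Changed values: input4, node2, node3, node6, node10.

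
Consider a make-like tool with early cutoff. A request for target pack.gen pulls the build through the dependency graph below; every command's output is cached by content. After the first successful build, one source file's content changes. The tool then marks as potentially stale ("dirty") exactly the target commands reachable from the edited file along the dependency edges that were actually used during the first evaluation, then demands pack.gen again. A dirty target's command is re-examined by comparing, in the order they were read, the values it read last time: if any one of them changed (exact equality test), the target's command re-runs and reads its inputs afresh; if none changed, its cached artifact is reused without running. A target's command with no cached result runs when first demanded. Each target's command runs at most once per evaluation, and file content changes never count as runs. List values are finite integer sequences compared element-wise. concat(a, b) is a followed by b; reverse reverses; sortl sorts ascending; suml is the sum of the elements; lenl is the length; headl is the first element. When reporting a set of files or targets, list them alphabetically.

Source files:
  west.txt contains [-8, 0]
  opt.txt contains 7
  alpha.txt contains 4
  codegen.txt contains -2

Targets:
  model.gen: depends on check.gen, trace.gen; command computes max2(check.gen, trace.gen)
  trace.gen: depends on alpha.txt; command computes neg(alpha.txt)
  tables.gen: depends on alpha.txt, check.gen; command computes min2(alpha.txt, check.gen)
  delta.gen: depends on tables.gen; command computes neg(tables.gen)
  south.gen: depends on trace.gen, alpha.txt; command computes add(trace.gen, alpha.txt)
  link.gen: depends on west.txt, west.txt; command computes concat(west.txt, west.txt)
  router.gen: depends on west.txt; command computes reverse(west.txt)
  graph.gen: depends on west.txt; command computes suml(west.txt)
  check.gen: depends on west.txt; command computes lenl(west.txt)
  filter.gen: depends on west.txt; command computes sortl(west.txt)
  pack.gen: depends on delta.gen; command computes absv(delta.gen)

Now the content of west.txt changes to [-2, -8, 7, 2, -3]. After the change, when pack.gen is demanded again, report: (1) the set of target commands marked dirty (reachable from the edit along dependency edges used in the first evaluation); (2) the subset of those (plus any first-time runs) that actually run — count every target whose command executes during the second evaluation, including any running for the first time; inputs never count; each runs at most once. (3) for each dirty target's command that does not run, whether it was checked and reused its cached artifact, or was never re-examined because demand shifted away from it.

First demand of the output computes:
  check.gen = lenl([-8, 0]) = 2
  tables.gen = min2(4, 2) = 2
  delta.gen = neg(2) = -2
  pack.gen = absv(-2) = 2

After the edit, cleaning proceeds:
  check.gen: a read changed (west.txt [-8, 0]->[-2, -8, 7, 2, -3]) — executes, giving 5.
  tables.gen: a read changed (check.gen 2->5) — executes, giving 4.
  delta.gen: a read changed (tables.gen 2->4) — executes, giving -4.
  pack.gen: a read changed (delta.gen -2->-4) — executes, giving 4.

The edit dirties: check.gen, delta.gen, pack.gen, tables.gen.
4 target commands run: check.gen, delta.gen, pack.gen, tables.gen.
No dirty target's command escaped a run.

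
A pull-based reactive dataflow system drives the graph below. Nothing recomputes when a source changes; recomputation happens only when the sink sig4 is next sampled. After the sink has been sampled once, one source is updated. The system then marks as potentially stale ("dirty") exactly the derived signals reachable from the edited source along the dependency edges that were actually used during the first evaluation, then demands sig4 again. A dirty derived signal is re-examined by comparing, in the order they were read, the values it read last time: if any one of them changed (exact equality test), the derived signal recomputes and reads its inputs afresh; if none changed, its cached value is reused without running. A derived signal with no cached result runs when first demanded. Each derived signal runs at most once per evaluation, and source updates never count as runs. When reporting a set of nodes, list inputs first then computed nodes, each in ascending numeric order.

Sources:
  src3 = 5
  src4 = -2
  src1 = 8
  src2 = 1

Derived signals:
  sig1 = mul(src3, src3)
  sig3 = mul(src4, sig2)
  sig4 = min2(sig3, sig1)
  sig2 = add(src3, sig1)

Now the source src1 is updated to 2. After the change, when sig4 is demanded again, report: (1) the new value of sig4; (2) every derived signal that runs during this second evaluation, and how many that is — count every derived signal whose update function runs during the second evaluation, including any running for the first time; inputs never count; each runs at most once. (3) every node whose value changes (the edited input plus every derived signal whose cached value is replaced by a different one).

First evaluation (everything demanded from the output):
  sig1 = mul(5, 5) = 25
  sig2 = add(5, 25) = 30
  sig3 = mul(-2, 30) = -60
  sig4 = min2(-60, 25) = -60

Propagation after the edit:
  src1 feeds no computation that the output demands — nothing is marked dirty and nothing runs.

Key observation: src1 is never demanded by the output, so the edit triggers no recomputation at all.

New value of sig4: -60.
Derived signals that run: none — 0 in total.
Values that change: src1.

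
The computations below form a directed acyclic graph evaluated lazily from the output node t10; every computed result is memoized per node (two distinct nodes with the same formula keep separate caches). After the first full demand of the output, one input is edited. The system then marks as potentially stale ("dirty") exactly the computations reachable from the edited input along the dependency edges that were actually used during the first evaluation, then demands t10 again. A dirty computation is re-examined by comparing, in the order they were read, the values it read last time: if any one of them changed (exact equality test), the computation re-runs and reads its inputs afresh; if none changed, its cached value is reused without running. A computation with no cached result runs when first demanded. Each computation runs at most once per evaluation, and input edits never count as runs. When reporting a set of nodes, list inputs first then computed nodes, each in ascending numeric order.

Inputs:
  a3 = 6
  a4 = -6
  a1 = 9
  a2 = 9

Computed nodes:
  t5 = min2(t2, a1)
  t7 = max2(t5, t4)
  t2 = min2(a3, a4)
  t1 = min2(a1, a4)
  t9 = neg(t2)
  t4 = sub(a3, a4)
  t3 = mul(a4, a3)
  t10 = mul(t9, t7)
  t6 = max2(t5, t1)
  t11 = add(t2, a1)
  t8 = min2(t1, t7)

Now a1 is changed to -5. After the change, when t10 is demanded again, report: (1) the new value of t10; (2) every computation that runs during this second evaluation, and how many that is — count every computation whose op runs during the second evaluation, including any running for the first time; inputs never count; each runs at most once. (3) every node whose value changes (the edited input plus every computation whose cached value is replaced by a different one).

Demanding t10 again yields 72.
1 computations run: t5.
The nodes whose values change: a1.
Note the absorption at t5: it re-runs yet its value is the same, leaving the output's value untouched.

First demand of the output computes:
  t2 = min2(6, -6) = -6
  t4 = sub(6, -6) = 12
  t5 = min2(-6, 9) = -6
  t7 = max2(-6, 12) = 12
  t9 = neg(-6) = 6
  t10 = mul(6, 12) = 72

After the edit, cleaning proceeds:
  t5: a read changed (a1 9->-5) — executes, giving -6 — identical to its old value.
  t7: dirty, but its reads are unchanged (t5 unchanged, t4 unchanged); cached 12 stands.
  t10: dirty, but its reads are unchanged (t9 unchanged, t7 unchanged); cached 72 stands.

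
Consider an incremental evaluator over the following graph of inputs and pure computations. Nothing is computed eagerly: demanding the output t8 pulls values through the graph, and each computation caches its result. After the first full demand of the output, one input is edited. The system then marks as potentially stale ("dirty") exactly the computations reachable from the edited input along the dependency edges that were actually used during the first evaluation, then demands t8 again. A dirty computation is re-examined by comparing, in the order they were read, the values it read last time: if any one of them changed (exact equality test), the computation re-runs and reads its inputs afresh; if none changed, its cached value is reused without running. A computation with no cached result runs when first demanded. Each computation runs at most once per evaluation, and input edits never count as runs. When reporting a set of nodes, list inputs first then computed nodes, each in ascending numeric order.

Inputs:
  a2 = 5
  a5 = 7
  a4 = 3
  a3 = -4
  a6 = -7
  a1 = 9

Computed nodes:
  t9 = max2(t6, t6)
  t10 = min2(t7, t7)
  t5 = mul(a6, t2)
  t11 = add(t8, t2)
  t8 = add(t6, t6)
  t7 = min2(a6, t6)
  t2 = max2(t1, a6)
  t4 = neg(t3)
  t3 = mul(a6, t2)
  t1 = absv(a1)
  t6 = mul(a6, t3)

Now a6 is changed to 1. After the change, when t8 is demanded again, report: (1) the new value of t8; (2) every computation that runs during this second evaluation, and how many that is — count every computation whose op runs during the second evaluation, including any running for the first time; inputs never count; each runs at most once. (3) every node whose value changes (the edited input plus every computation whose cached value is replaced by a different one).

t8 now evaluates to 18.
Run set: t2, t3, t6, t8 (4 run).
Changed values: a6, t3, t6, t8.

Initial pass — values computed on the first demand:
  t1 = absv(9) = 9
  t2 = max2(9, -7) = 9
  t3 = mul(-7, 9) = -63
  t6 = mul(-7, -63) = 441
  t8 = add(441, 441) = 882

Second demand — change propagation:
  t2: re-runs because a6 -7->1; new result 9 (unchanged).
  t3: re-runs because a6 -7->1; new result 9.
  t6: re-runs because a6 -7->1; t3 -63->9; new result 9.
  t8: re-runs because t6 441->9; t6 441->9; new result 18.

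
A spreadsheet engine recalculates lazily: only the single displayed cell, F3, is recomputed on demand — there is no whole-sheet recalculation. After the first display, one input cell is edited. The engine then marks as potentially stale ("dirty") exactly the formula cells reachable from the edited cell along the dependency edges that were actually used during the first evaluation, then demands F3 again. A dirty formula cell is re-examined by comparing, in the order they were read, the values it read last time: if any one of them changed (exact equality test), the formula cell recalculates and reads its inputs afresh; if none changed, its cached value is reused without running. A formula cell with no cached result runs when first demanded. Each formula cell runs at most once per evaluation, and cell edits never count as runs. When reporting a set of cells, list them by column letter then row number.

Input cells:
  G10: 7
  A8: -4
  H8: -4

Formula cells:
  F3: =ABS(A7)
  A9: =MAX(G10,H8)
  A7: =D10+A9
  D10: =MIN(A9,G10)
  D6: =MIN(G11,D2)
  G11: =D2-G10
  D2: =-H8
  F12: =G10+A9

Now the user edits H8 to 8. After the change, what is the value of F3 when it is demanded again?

First evaluation (everything demanded from the output):
  A9 = MAX(7, -4) = 7
  D10 = MIN(7, 7) = 7
  A7 = 7 + 7 = 14
  F3 = ABS(14) = 14

Propagation after the edit:
  A9: runs — H8 -4->8; result 8.
  D10: runs — A9 7->8; result 7 (same value as before).
  A7: runs — A9 7->8; result 15.
  F3: runs — A7 14->15; result 15.

New value of F3: 15.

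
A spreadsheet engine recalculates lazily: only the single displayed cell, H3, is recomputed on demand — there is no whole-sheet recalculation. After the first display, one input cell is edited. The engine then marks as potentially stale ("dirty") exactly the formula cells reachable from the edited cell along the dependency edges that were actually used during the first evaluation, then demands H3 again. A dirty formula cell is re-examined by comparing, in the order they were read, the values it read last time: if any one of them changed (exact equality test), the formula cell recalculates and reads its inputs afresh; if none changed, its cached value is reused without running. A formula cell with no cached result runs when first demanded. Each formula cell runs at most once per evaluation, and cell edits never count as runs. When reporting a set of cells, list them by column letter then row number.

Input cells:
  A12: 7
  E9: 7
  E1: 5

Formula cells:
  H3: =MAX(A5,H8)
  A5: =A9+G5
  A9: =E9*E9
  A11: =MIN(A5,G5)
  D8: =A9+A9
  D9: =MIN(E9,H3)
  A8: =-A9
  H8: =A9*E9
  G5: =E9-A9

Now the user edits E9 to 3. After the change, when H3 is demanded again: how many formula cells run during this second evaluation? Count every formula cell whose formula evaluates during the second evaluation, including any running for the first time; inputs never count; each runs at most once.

First evaluation (everything demanded from the output):
  A9 = 7 * 7 = 49
  G5 = 7 - 49 = -42
  A5 = 49 + -42 = 7
  H8 = 49 * 7 = 343
  H3 = MAX(7, 343) = 343

Propagation after the edit:
  A9: runs — E9 7->3; E9 7->3; result 9.
  G5: runs — E9 7->3; A9 49->9; result -6.
  A5: runs — A9 49->9; G5 -42->-6; result 3.
  H8: runs — A9 49->9; E9 7->3; result 27.
  H3: runs — A5 7->3; H8 343->27; result 27.

Formula cells that run: A5, A9, G5, H3, H8 — 5 in total.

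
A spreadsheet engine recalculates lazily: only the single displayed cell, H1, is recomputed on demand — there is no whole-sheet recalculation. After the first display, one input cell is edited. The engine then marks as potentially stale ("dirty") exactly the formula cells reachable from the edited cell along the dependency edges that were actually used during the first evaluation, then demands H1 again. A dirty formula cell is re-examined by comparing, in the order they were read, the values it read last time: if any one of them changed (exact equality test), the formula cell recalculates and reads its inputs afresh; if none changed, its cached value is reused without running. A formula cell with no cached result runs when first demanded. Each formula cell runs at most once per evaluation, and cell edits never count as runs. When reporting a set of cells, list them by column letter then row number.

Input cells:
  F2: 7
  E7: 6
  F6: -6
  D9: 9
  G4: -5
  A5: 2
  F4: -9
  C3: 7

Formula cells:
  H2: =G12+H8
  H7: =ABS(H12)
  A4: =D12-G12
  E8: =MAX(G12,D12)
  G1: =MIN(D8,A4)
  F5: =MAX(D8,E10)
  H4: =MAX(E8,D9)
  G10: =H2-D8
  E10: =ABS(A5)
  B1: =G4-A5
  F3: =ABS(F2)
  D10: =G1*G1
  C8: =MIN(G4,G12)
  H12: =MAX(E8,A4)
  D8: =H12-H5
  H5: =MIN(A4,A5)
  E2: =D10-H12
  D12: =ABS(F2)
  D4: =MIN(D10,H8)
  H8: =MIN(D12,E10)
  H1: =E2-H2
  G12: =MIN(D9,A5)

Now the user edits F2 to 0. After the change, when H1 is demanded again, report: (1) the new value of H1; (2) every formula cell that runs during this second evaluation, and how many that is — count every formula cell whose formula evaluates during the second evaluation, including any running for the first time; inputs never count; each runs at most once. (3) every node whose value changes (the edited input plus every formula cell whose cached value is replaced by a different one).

First evaluation (everything demanded from the output):
  D12 = ABS(7) = 7
  E10 = ABS(2) = 2
  G12 = MIN(9, 2) = 2
  A4 = 7 - 2 = 5
  E8 = MAX(2, 7) = 7
  H5 = MIN(5, 2) = 2
  H8 = MIN(7, 2) = 2
  H2 = 2 + 2 = 4
  H12 = MAX(7, 5) = 7
  D8 = 7 - 2 = 5
  G1 = MIN(5, 5) = 5
  D10 = 5 * 5 = 25
  E2 = 25 - 7 = 18
  H1 = 18 - 4 = 14

Propagation after the edit:
  D12: runs — F2 7->0; result 0.
  A4: runs — D12 7->0; result -2.
  E8: runs — D12 7->0; result 2.
  H5: runs — A4 5->-2; result -2.
  H8: runs — D12 7->0; result 0.
  H2: runs — H8 2->0; result 2.
  H12: runs — E8 7->2; A4 5->-2; result 2.
  D8: runs — H12 7->2; H5 2->-2; result 4.
  G1: runs — D8 5->4; A4 5->-2; result -2.
  D10: runs — G1 5->-2; G1 5->-2; result 4.
  E2: runs — D10 25->4; H12 7->2; result 2.
  H1: runs — E2 18->2; H2 4->2; result 0.

New value of H1: 0.
Formula cells that run: A4, D8, D10, D12, E2, E8, G1, H1, H2, H5, H8, H12 — 12 in total.
Values that change: A4, D8, D10, D12, E2, E8, F2, G1, H1, H2, H5, H8, H12.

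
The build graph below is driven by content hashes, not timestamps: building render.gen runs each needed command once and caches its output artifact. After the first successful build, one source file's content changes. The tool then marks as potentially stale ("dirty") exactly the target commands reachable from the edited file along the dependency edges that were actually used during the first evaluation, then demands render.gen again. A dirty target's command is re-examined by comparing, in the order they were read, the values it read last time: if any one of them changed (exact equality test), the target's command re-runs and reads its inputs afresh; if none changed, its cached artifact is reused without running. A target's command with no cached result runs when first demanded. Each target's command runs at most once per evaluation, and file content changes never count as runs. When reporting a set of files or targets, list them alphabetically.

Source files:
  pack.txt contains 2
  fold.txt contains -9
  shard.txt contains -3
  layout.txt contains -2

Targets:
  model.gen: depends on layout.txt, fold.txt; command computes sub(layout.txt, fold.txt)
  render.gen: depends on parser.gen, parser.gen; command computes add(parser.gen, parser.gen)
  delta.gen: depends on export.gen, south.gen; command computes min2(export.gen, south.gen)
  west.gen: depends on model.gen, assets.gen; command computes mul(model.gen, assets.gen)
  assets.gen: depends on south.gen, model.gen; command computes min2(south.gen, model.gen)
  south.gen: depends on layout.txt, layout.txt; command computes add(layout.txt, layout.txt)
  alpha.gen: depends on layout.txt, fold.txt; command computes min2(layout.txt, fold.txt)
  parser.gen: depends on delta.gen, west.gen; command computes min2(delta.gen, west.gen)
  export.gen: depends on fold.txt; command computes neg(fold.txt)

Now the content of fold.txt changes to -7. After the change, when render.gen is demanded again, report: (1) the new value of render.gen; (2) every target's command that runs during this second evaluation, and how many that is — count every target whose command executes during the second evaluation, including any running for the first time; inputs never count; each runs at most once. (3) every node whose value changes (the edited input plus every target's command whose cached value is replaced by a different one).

render.gen now evaluates to -40.
Run set: assets.gen, delta.gen, export.gen, model.gen, parser.gen, render.gen, west.gen (7 run).
Changed values: export.gen, fold.txt, model.gen, parser.gen, render.gen, west.gen.

Initial pass — values computed on the first demand:
  export.gen = neg(-9) = 9
  model.gen = sub(-2, -9) = 7
  south.gen = add(-2, -2) = -4
  assets.gen = min2(-4, 7) = -4
  delta.gen = min2(9, -4) = -4
  west.gen = mul(7, -4) = -28
  parser.gen = min2(-4, -28) = -28
  render.gen = add(-28, -28) = -56

Second demand — change propagation:
  export.gen: re-runs because fold.txt -9->-7; new result 7.
  delta.gen: re-runs because export.gen 9->7; new result -4 (unchanged).
  model.gen: re-runs because fold.txt -9->-7; new result 5.
  assets.gen: re-runs because model.gen 7->5; new result -4 (unchanged).
  west.gen: re-runs because model.gen 7->5; new result -20.
  parser.gen: re-runs because west.gen -28->-20; new result -20.
  render.gen: re-runs because parser.gen -28->-20; parser.gen -28->-20; new result -40.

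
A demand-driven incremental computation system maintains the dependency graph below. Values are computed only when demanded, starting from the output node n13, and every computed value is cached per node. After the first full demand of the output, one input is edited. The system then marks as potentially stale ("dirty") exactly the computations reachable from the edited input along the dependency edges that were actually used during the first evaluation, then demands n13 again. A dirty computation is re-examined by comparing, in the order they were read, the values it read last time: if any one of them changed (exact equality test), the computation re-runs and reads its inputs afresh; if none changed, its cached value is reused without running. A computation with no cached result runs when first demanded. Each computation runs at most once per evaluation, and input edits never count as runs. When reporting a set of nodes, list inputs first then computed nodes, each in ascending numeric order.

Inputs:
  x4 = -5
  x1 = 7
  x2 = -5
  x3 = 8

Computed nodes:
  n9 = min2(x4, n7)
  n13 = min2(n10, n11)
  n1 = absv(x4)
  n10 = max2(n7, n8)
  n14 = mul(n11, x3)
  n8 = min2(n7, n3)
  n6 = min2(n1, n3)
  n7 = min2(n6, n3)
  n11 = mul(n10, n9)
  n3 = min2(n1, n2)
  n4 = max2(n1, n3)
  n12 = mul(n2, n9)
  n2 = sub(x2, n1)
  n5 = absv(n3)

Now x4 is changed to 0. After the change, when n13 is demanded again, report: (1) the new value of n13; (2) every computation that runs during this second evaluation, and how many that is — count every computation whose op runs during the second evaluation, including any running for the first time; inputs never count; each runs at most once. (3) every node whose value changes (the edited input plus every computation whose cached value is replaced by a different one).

First evaluation (everything demanded from the output):
  n1 = absv(-5) = 5
  n2 = sub(-5, 5) = -10
  n3 = min2(5, -10) = -10
  n6 = min2(5, -10) = -10
  n7 = min2(-10, -10) = -10
  n8 = min2(-10, -10) = -10
  n9 = min2(-5, -10) = -10
  n10 = max2(-10, -10) = -10
  n11 = mul(-10, -10) = 100
  n13 = min2(-10, 100) = -10

Propagation after the edit:
  n1: runs — x4 -5->0; result 0.
  n2: runs — n1 5->0; result -5.
  n3: runs — n1 5->0; n2 -10->-5; result -5.
  n6: runs — n1 5->0; n3 -10->-5; result -5.
  n7: runs — n6 -10->-5; n3 -10->-5; result -5.
  n8: runs — n7 -10->-5; n3 -10->-5; result -5.
  n9: runs — x4 -5->0; n7 -10->-5; result -5.
  n10: runs — n7 -10->-5; n8 -10->-5; result -5.
  n11: runs — n10 -10->-5; n9 -10->-5; result 25.
  n13: runs — n10 -10->-5; n11 100->25; result -5.

New value of n13: -5.
Computations that run: n1, n2, n3, n6, n7, n8, n9, n10, n11, n13 — 10 in total.
Values that change: x4, n1, n2, n3, n6, n7, n8, n9, n10, n11, n13.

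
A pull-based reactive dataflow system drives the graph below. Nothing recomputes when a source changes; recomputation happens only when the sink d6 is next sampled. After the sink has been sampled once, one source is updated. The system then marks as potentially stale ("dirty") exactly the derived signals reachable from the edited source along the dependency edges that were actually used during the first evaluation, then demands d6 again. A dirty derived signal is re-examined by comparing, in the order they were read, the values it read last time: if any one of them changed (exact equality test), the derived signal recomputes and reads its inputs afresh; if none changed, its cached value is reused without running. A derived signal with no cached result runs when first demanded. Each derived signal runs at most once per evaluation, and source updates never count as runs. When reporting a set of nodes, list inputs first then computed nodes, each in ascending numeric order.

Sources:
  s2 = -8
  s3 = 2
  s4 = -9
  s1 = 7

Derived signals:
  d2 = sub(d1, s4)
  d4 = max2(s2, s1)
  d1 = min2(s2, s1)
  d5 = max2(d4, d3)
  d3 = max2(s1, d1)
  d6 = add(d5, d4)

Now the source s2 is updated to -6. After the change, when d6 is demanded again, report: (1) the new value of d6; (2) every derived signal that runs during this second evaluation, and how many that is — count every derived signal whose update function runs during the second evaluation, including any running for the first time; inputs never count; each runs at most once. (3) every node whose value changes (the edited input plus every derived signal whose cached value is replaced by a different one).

New value of d6: 14.
Derived signals that run: d1, d3, d4 — 3 in total.
Values that change: s2, d1.
Key observation: the cutoff stops propagation at d5 — its inputs' values are unchanged, so it reuses its cache.

First evaluation (everything demanded from the output):
  d1 = min2(-8, 7) = -8
  d3 = max2(7, -8) = 7
  d4 = max2(-8, 7) = 7
  d5 = max2(7, 7) = 7
  d6 = add(7, 7) = 14

Propagation after the edit:
  d1: runs — s2 -8->-6; result -6.
  d3: runs — d1 -8->-6; result 7 (same value as before).
  d4: runs — s2 -8->-6; result 7 (same value as before).
  d5: checked — values it read are unchanged (d4 unchanged, d3 unchanged); reused cached 7 without running.
  d6: checked — values it read are unchanged (d5 unchanged, d4 unchanged); reused cached 14 without running.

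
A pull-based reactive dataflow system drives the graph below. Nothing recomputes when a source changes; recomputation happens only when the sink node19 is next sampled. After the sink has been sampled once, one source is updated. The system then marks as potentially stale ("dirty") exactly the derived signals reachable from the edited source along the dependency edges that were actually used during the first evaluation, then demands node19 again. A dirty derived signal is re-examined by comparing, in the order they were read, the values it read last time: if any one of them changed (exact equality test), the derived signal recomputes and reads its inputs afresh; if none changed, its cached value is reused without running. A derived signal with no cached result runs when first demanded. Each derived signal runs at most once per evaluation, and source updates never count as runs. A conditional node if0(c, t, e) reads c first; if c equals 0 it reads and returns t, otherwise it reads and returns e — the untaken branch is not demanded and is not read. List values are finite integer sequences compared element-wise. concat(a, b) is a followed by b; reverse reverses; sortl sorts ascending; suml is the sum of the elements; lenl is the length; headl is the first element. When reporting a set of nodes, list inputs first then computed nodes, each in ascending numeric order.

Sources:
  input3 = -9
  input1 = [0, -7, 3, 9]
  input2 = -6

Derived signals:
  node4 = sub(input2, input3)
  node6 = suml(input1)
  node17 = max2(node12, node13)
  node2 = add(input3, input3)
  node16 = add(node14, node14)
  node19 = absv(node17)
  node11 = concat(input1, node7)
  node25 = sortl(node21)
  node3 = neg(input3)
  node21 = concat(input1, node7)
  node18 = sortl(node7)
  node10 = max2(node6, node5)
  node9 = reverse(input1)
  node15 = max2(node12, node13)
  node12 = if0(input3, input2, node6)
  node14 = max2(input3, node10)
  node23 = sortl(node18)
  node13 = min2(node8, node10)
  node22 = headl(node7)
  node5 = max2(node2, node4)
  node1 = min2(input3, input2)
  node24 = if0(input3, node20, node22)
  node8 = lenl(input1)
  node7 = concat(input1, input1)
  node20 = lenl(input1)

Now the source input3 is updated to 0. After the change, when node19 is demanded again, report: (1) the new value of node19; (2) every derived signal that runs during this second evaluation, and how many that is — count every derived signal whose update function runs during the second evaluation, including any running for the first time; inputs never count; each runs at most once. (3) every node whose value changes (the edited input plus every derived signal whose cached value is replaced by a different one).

New value of node19: 4.
Derived signals that run: node2, node4, node5, node10, node12, node17, node19 — 7 in total.
Values that change: input3, node2, node4, node5, node12, node17, node19.
Key observation: the cutoff stops propagation at node13 — its inputs' values are unchanged, so it reuses its cache.

First evaluation (everything demanded from the output):
  node2 = add(-9, -9) = -18
  node4 = sub(-6, -9) = 3
  node5 = max2(-18, 3) = 3
  node6 = suml([0, -7, 3, 9]) = 5
  node8 = lenl([0, -7, 3, 9]) = 4
  node10 = max2(5, 3) = 5
  node12 = if0(input3=-9 -> else branch node6) = 5
  node13 = min2(4, 5) = 4
  node17 = max2(5, 4) = 5
  node19 = absv(5) = 5

Propagation after the edit:
  node2: runs — input3 -9->0; input3 -9->0; result 0.
  node4: runs — input3 -9->0; result -6.
  node5: runs — node2 -18->0; node4 3->-6; result 0.
  node10: runs — node5 3->0; result 5 (same value as before).
  node12: runs — input3 -9->0; result -6.
  node13: checked — values it read are unchanged (node8 unchanged, node10 unchanged); reused cached 4 without running.
  node17: runs — node12 5->-6; result 4.
  node19: runs — node17 5->4; result 4.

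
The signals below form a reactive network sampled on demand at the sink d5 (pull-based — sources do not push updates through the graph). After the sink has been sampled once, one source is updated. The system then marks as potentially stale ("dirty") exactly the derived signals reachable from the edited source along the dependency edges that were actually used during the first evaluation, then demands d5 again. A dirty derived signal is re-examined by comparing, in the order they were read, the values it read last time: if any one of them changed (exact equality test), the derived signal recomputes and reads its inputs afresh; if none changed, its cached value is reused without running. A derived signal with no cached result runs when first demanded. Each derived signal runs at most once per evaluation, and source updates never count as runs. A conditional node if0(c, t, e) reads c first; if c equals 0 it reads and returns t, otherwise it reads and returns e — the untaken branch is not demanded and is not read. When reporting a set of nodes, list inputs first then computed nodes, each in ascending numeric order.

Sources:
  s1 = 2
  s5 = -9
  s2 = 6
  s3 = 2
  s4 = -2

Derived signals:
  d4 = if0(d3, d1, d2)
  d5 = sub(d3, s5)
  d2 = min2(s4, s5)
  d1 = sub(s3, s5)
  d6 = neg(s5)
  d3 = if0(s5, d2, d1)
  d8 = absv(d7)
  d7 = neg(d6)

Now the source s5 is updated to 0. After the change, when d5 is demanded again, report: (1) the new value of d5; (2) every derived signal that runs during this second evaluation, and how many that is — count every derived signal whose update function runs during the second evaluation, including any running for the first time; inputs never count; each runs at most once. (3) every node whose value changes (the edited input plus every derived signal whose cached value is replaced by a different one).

Initial pass — values computed on the first demand:
  d1 = sub(2, -9) = 11
  d3 = if0(s5=-9 -> else branch d1) = 11
  d5 = sub(11, -9) = 20

Second demand — change propagation:
  d1: dirty yet unreached — the second evaluation never asks for it.
  d2: newly demanded (no cache) — executes and yields -2.
  d3: re-runs because s5 -9->0; new result -2.
  d5: re-runs because d3 11->-2; s5 -9->0; new result -2.

The important point: the flipped condition redirects demand; d1 is left stale, never re-checked.

d5 now evaluates to -2.
Run set: d2, d3, d5 (3 run).
Changed values: s5, d3, d5.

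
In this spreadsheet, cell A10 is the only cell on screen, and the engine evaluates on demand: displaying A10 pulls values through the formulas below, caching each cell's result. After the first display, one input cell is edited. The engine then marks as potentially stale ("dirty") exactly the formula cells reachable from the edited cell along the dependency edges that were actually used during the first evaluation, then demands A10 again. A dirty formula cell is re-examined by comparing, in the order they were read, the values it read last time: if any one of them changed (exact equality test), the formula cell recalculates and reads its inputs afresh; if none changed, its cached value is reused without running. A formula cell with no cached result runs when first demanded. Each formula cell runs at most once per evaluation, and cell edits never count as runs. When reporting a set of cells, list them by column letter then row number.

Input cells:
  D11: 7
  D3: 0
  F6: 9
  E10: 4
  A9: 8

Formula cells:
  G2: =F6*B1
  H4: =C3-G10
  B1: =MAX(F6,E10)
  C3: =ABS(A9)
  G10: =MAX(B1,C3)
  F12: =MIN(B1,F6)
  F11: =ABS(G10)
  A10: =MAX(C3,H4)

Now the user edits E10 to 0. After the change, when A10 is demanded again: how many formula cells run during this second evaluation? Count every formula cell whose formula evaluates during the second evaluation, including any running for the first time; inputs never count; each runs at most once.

Run set: B1 (1 run).
The important point: B1 recomputes to an identical value, and the output ends up unchanged.

Initial pass — values computed on the first demand:
  B1 = MAX(9, 4) = 9
  C3 = ABS(8) = 8
  G10 = MAX(9, 8) = 9
  H4 = 8 - 9 = -1
  A10 = MAX(8, -1) = 8

Second demand — change propagation:
  B1: re-runs because E10 4->0; new result 9 (unchanged).
  G10: re-examined; everything it read last time is the same (B1 unchanged, C3 unchanged) — cache 9 kept, no run.
  H4: re-examined; everything it read last time is the same (C3 unchanged, G10 unchanged) — cache -1 kept, no run.
  A10: re-examined; everything it read last time is the same (C3 unchanged, H4 unchanged) — cache 8 kept, no run.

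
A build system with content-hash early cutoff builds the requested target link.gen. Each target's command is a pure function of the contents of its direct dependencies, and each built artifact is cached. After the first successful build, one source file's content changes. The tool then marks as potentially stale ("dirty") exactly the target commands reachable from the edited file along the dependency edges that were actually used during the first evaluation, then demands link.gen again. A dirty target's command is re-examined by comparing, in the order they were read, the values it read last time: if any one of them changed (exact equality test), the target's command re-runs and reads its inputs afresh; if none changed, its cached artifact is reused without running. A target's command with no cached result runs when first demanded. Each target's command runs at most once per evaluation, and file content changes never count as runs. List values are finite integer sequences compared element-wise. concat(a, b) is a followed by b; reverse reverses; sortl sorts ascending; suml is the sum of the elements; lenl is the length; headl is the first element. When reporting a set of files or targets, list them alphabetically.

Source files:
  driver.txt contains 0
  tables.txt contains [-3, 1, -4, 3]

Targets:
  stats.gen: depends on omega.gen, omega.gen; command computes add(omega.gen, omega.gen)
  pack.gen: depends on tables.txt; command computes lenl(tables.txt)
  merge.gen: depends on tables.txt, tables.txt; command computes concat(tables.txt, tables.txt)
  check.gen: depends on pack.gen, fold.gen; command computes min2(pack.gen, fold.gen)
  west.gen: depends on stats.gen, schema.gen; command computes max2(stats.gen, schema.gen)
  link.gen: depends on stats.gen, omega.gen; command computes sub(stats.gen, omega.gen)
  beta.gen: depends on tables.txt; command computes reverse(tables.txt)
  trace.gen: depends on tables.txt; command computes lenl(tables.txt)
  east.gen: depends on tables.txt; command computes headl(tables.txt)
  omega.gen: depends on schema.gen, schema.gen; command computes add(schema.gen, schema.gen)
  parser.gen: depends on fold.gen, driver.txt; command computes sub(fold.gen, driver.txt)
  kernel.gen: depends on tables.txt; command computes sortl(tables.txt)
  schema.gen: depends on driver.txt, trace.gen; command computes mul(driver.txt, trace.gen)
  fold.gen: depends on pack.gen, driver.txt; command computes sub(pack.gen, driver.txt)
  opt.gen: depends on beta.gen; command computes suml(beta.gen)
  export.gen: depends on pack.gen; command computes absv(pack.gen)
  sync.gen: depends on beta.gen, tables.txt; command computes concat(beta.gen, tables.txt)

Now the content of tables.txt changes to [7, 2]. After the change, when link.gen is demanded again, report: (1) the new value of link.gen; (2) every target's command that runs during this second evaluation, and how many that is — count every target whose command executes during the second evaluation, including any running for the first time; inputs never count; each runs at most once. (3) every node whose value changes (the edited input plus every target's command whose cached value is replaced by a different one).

First evaluation (everything demanded from the output):
  trace.gen = lenl([-3, 1, -4, 3]) = 4
  schema.gen = mul(0, 4) = 0
  omega.gen = add(0, 0) = 0
  stats.gen = add(0, 0) = 0
  link.gen = sub(0, 0) = 0

Propagation after the edit:
  trace.gen: runs — tables.txt [-3, 1, -4, 3]->[7, 2]; result 2.
  schema.gen: runs — trace.gen 4->2; result 0 (same value as before).
  omega.gen: checked — values it read are unchanged (schema.gen unchanged, schema.gen unchanged); reused cached 0 without running.
  stats.gen: checked — values it read are unchanged (omega.gen unchanged, omega.gen unchanged); reused cached 0 without running.
  link.gen: checked — values it read are unchanged (stats.gen unchanged, omega.gen unchanged); reused cached 0 without running.

Key observation: the change is absorbed at schema.gen — it re-runs but produces the same value, and the output's value is unchanged.

New value of link.gen: 0.
Target commands that run: schema.gen, trace.gen — 2 in total.
Values that change: tables.txt, trace.gen.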